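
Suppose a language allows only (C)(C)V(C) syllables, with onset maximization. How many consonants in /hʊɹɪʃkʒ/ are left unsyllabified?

2

Syllabifying with onset maximization leaves /k/, /ʒ/ stranded (at most one coda consonant is licensed; onsets may contain at most 2 consonants).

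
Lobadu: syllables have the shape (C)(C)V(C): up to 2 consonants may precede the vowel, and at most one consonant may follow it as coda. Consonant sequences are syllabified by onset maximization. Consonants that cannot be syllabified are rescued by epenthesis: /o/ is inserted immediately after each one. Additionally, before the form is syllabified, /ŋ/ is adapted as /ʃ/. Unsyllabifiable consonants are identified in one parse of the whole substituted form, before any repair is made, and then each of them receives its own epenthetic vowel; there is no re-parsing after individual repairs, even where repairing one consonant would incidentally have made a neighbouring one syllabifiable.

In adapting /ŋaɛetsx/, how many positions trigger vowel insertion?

2

After substitution the input is /ʃaɛetsx/.
The unsyllabifiable consonants are /s/, /x/; each receives one epenthetic vowel.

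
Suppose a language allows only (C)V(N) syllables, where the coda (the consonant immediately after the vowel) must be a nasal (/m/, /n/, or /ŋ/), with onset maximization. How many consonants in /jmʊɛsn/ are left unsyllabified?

3

Under (C)V(N), the unsyllabifiable consonants are /j/, /s/, /n/ (only a nasal (/m/, /n/, or /ŋ/) is licensed in coda position; onsets are limited to one consonant).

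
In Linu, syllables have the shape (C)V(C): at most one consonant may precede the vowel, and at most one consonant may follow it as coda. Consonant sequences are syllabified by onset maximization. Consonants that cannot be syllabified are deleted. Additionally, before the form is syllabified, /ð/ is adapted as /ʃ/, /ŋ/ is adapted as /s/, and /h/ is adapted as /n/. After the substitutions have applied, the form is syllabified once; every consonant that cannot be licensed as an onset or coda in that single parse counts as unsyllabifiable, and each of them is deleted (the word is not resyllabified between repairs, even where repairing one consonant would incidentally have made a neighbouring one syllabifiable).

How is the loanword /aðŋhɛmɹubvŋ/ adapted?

Substitution: /ð/ → /ʃ/, /ŋ/ → /s/, /h/ → /n/, giving /aʃsnɛmɹubvs/.
The consonants /s/, /v/, /s/ cannot be parsed into a legal (C)V(C) syllable (at most one coda consonant is licensed; onsets are limited to one consonant).
Deletion applies to /s/, /v/, /s/.

aʃnɛmɹub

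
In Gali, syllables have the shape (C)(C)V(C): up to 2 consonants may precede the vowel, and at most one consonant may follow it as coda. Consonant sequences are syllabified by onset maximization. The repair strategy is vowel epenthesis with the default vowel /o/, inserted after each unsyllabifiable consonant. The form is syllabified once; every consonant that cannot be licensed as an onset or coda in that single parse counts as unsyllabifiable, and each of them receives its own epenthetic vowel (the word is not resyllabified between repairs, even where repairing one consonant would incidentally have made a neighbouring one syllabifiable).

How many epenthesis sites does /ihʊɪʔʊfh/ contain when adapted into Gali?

1

The unsyllabifiable consonants are /h/; each receives one epenthetic vowel.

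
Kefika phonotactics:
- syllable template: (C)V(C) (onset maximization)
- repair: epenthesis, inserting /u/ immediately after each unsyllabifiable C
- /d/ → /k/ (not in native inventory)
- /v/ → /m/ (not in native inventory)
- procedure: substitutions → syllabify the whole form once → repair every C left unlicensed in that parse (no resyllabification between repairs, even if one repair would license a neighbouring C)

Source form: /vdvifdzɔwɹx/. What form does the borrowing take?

mukumifkuzɔwɹuxu

Substitution: /v/ → /m/, /d/ → /k/, giving /mkmifkzɔwɹx/.
The consonants /m/, /k/, /k/, /ɹ/, /x/ cannot be parsed into a legal (C)V(C) syllable (at most one coda consonant is licensed; onsets are limited to one consonant).
Epenthesis after each stranded consonant: /m/ → /mu/, /k/ → /ku/, /k/ → /ku/, /ɹ/ → /ɹu/, /x/ → /xu/.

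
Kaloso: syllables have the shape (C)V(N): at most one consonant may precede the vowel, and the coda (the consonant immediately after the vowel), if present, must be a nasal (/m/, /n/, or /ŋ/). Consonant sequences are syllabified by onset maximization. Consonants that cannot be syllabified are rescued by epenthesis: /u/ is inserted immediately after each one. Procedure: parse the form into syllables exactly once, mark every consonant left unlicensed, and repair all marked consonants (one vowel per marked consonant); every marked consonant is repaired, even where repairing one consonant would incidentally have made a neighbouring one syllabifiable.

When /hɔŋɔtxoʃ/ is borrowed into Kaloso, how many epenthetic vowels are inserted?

The unsyllabifiable consonants are /t/, /ʃ/; each receives one epenthetic vowel.

2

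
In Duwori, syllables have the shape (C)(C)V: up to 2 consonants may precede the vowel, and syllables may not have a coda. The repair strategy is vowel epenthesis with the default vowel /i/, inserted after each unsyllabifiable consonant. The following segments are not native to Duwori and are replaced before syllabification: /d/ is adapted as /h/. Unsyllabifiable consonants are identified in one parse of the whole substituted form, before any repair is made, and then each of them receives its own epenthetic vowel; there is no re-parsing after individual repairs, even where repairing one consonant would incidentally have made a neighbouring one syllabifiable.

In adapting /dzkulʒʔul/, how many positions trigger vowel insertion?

After substitution the input is /hzkulʒʔul/.
The unsyllabifiable consonants are /h/, /l/, /l/; each receives one epenthetic vowel.

3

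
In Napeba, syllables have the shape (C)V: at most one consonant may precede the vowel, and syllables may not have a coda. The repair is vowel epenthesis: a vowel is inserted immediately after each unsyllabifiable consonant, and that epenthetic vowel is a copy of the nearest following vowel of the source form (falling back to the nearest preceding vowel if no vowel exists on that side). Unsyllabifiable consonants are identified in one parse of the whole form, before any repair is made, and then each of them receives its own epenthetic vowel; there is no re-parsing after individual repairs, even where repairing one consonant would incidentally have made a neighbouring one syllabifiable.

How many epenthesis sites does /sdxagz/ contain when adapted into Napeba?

The unsyllabifiable consonants are /s/, /d/, /g/, /z/; each receives one epenthetic vowel.

4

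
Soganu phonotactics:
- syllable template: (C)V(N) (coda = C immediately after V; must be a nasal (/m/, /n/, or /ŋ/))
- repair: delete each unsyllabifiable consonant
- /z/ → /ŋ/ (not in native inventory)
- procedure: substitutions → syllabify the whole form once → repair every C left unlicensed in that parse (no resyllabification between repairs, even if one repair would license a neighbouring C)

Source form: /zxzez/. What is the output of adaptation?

ŋeŋ

Substitution: /z/ → /ŋ/, giving /ŋxŋeŋ/.
Under (C)V(N), the unsyllabifiable consonants are /ŋ/, /x/ (only a nasal (/m/, /n/, or /ŋ/) is licensed in coda position; onsets are limited to one consonant).
Deleting the stranded consonants removes /ŋ/, /x/.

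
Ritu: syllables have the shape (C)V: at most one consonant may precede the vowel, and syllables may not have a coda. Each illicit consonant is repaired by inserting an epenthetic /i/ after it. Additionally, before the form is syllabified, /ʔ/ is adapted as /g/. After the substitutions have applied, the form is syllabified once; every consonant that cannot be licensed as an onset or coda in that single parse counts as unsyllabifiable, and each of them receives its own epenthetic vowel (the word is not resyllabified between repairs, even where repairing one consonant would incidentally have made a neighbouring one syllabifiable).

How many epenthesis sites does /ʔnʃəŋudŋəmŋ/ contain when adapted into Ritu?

5

After substitution the input is /gnʃəŋudŋəmŋ/.
The unsyllabifiable consonants are /g/, /n/, /d/, /m/, /ŋ/; each receives one epenthetic vowel.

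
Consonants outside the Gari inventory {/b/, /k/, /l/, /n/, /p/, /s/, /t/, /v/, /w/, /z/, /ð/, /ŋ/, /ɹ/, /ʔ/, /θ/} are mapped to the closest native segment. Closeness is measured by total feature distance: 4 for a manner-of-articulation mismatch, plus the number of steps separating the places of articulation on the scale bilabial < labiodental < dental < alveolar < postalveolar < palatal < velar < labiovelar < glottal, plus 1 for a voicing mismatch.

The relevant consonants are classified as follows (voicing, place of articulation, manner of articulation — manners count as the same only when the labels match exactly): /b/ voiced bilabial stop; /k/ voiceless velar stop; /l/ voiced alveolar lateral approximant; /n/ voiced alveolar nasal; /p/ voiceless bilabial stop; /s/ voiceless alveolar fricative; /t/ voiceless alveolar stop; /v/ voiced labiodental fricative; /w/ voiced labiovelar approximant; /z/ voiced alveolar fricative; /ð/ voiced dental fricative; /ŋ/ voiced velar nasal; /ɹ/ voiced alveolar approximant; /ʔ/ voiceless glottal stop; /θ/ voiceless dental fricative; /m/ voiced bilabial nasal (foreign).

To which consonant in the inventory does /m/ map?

/n/ is closest: same manner (nasal), place distance 3 (bilabial→alveolar), same voicing; total 3. Next closest is /b/ at distance 4.

n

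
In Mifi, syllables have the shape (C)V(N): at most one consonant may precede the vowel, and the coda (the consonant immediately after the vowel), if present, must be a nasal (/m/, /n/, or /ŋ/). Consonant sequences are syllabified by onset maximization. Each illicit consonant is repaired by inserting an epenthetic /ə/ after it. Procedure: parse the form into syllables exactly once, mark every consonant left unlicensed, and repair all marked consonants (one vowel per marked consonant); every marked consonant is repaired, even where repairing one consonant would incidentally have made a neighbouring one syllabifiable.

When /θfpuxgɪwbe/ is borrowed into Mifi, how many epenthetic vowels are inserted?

The unsyllabifiable consonants are /θ/, /f/, /x/, /w/; each receives one epenthetic vowel.

4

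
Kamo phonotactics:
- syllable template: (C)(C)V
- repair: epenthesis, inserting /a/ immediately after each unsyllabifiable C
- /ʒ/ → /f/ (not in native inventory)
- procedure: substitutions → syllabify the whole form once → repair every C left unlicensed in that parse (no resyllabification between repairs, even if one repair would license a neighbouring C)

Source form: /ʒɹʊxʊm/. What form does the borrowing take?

fɹʊxʊma

Substitution: /ʒ/ → /f/, giving /fɹʊxʊm/.
The consonants /m/ cannot be parsed into a legal (C)(C)V syllable (no codas are permitted; onsets may contain at most 2 consonants).
Inserting the epenthetic vowel yields /m/ → /ma/.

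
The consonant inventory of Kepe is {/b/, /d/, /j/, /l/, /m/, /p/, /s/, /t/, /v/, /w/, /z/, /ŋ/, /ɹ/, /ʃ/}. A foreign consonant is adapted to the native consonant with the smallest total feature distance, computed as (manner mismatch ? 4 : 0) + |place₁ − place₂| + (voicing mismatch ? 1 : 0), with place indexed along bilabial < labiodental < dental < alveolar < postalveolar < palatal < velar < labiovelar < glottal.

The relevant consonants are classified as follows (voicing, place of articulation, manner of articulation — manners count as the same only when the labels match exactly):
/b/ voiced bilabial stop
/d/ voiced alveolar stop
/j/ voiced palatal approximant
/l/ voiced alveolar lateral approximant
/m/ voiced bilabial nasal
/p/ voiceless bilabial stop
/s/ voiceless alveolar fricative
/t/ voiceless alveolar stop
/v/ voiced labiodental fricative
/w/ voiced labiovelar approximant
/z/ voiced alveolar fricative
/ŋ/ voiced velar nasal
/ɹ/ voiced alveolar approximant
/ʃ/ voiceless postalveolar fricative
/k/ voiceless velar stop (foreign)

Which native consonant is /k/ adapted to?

t

/t/ is closest: same manner (stop), place distance 3 (velar→alveolar), same voicing; total 3. Next closest is /d/ at distance 4.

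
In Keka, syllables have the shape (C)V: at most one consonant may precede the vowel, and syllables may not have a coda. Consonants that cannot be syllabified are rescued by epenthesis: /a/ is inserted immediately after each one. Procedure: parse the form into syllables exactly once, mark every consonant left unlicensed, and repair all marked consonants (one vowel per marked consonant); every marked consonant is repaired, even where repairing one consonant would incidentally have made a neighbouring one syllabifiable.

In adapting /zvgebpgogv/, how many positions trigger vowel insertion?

The unsyllabifiable consonants are /z/, /v/, /b/, /p/, /g/, /v/; each receives one epenthetic vowel.

6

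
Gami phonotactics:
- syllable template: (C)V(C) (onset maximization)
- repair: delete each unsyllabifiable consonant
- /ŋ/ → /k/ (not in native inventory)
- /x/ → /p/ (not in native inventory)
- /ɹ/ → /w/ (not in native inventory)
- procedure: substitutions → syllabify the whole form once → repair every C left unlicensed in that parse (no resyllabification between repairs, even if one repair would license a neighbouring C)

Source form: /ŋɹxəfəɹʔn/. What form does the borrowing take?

pəfəw

Substitution: /ŋ/ → /k/, /ɹ/ → /w/, /x/ → /p/, giving /kwpəfəwʔn/.
The consonants /k/, /w/, /ʔ/, /n/ cannot be parsed into a legal (C)V(C) syllable (at most one coda consonant is licensed; onsets are limited to one consonant).
Deletion applies to /k/, /w/, /ʔ/, /n/.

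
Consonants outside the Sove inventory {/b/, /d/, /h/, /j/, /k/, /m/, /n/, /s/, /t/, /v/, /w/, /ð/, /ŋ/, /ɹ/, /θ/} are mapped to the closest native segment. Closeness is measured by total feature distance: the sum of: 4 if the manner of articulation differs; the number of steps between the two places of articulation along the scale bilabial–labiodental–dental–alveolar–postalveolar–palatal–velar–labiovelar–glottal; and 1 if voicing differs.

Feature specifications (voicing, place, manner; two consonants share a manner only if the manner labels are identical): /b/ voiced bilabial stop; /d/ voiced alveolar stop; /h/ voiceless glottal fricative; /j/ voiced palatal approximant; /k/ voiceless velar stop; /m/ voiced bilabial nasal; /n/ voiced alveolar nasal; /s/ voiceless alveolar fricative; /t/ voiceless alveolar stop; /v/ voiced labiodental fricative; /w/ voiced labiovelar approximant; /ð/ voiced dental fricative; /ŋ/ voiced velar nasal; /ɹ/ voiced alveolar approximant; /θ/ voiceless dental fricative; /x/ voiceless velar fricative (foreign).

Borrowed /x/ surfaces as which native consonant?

h

/h/ is closest: same manner (fricative), place distance 2 (velar→glottal), same voicing; total 2. Next closest is /s/ at distance 3.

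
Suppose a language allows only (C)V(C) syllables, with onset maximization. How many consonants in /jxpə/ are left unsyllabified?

Syllabifying with onset maximization leaves /j/, /x/ stranded (at most one coda consonant is licensed; onsets are limited to one consonant).

2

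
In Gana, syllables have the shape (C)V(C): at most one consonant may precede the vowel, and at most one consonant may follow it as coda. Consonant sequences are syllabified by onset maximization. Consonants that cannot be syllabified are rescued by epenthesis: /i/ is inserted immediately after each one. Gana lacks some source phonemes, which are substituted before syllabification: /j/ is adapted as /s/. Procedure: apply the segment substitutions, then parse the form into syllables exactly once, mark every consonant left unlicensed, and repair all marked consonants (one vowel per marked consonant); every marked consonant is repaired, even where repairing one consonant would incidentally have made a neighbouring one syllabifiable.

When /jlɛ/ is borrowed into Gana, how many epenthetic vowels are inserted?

After substitution the input is /slɛ/.
The unsyllabifiable consonants are /s/; each receives one epenthetic vowel.

1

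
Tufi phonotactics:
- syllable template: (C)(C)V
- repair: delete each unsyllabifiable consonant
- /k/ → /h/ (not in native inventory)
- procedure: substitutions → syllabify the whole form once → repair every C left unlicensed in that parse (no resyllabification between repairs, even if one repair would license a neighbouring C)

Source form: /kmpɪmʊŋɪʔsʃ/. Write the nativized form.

mpɪmʊŋɪ

Substitution: /k/ → /h/, giving /hmpɪmʊŋɪʔsʃ/.
The consonants /h/, /ʔ/, /s/, /ʃ/ cannot be parsed into a legal (C)(C)V syllable (no codas are permitted; onsets may contain at most 2 consonants).
Deleting the stranded consonants removes /h/, /ʔ/, /s/, /ʃ/.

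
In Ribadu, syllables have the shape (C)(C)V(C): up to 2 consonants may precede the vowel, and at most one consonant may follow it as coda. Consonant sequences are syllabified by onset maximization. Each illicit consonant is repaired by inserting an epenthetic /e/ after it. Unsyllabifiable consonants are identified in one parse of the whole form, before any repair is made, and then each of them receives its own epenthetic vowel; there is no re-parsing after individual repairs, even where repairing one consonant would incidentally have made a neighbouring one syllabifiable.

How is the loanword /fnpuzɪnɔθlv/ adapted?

fenpuzɪnɔθleve

Under (C)(C)V(C), the unsyllabifiable consonants are /f/, /l/, /v/ (at most one coda consonant is licensed; onsets may contain at most 2 consonants).
Each unlicensed consonant becomes the onset of a new syllable: /f/ → /fe/, /l/ → /le/, /v/ → /ve/.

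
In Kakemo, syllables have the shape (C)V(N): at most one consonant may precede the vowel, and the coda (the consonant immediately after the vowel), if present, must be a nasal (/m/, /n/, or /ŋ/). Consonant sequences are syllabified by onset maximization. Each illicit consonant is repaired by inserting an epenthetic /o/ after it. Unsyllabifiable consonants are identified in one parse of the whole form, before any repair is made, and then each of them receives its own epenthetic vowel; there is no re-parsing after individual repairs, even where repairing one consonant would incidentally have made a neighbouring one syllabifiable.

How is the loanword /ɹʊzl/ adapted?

The consonants /z/, /l/ cannot be parsed into a legal (C)V(N) syllable (only a nasal (/m/, /n/, or /ŋ/) is licensed in coda position; onsets are limited to one consonant).
Each unlicensed consonant becomes the onset of a new syllable: /z/ → /zo/, /l/ → /lo/.

ɹʊzolo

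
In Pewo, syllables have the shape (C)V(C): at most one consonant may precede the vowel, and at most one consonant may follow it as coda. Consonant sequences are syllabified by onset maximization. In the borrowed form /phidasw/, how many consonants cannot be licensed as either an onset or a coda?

The consonants /p/, /w/ cannot be parsed into a legal (C)V(C) syllable (at most one coda consonant is licensed; onsets are limited to one consonant).

2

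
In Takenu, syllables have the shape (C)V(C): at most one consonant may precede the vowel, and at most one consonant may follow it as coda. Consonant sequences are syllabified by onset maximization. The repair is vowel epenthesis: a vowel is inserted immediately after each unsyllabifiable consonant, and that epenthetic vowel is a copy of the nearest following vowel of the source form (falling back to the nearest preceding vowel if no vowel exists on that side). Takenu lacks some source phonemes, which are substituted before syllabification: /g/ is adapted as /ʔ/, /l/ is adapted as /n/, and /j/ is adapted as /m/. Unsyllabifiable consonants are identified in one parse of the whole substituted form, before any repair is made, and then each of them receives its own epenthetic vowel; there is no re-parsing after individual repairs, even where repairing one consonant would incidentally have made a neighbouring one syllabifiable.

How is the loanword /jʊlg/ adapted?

Substitution: /j/ → /m/, /l/ → /n/, /g/ → /ʔ/, giving /mʊnʔ/.
Syllabifying with onset maximization leaves /ʔ/ stranded (at most one coda consonant is licensed; onsets are limited to one consonant).
Epenthesis after each stranded consonant: /ʔ/ → /ʔʊ/.

mʊnʔʊ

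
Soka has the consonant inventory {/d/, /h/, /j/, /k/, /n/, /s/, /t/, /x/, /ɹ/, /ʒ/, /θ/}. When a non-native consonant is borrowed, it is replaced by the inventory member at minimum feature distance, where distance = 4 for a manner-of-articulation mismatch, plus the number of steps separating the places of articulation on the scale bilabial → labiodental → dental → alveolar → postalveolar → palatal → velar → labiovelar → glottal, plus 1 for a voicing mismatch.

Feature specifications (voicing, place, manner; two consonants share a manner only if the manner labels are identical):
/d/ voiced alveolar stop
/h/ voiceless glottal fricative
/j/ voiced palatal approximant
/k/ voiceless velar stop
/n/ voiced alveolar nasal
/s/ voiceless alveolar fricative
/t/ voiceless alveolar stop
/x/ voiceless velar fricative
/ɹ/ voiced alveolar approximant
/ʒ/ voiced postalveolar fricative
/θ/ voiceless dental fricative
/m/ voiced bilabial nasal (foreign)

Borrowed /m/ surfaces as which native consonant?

n

/n/ is closest: same manner (nasal), place distance 3 (bilabial→alveolar), same voicing; total 3. Next closest is /d/ at distance 7.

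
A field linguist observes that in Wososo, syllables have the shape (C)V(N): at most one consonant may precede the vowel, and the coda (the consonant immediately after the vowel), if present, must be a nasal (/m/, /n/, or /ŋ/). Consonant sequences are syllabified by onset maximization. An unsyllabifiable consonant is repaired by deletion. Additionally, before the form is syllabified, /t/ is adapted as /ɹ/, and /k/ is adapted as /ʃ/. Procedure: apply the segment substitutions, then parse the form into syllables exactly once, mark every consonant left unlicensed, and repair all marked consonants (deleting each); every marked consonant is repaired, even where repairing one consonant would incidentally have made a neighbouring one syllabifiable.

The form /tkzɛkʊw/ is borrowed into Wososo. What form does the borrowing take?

zɛʃʊ

Substitution: /t/ → /ɹ/, /k/ → /ʃ/, giving /ɹʃzɛʃʊw/.
The consonants /ɹ/, /ʃ/, /w/ cannot be parsed into a legal (C)V(N) syllable (only a nasal (/m/, /n/, or /ŋ/) is licensed in coda position; onsets are limited to one consonant).
Deletion applies to /ɹ/, /ʃ/, /w/.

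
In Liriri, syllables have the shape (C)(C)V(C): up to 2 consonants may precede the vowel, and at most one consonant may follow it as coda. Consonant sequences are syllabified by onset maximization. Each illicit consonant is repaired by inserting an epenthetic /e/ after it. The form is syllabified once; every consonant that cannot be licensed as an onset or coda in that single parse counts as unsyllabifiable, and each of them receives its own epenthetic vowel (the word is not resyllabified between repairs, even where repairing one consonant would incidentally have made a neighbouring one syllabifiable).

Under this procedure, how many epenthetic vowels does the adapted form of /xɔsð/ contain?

The unsyllabifiable consonants are /ð/; each receives one epenthetic vowel.

1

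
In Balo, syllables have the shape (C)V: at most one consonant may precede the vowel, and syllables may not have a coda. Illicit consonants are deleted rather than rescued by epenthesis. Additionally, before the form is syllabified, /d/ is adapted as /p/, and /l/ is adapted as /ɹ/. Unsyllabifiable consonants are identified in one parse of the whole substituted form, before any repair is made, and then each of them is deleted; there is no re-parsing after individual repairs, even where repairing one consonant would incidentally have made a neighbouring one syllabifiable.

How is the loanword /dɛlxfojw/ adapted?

Substitution: /d/ → /p/, /l/ → /ɹ/, giving /pɛɹxfojw/.
Syllabifying with onset maximization leaves /ɹ/, /x/, /j/, /w/ stranded (no codas are permitted; onsets are limited to one consonant).
Each unlicensed consonant is deleted: /ɹ/, /x/, /j/, /w/.

pɛfo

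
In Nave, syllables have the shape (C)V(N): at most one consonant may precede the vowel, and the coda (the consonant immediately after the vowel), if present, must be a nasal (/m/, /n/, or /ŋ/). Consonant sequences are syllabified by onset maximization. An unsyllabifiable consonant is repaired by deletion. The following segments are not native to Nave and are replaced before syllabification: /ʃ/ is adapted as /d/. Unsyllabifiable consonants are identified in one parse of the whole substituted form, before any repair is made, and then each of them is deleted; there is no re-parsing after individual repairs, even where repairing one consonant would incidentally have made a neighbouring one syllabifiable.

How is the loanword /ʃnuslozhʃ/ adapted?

nulo

Substitution: /ʃ/ → /d/, giving /dnuslozhd/.
The consonants /d/, /s/, /z/, /h/, /d/ cannot be parsed into a legal (C)V(N) syllable (only a nasal (/m/, /n/, or /ŋ/) is licensed in coda position; onsets are limited to one consonant).
Each unlicensed consonant is deleted: /d/, /s/, /z/, /h/, /d/.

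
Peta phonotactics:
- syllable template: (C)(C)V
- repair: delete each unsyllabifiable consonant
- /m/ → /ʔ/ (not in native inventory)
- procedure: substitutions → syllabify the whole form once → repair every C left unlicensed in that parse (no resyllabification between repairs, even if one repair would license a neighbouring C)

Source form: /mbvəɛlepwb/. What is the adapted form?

Substitution: /m/ → /ʔ/, giving /ʔbvəɛlepwb/.
Syllabifying with onset maximization leaves /ʔ/, /p/, /w/, /b/ stranded (no codas are permitted; onsets may contain at most 2 consonants).
Deletion applies to /ʔ/, /p/, /w/, /b/.

bvəɛle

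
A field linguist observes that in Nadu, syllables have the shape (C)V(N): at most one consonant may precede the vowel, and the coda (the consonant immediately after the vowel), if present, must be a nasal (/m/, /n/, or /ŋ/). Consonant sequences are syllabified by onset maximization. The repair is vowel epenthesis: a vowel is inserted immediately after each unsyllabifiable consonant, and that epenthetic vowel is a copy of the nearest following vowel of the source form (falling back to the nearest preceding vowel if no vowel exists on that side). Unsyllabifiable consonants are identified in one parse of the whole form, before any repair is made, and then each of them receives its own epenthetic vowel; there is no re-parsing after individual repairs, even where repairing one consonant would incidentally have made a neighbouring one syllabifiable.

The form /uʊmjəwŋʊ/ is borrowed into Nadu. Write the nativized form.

Syllabifying with onset maximization leaves /w/ stranded (only a nasal (/m/, /n/, or /ŋ/) is licensed in coda position; onsets are limited to one consonant).
Each unlicensed consonant becomes the onset of a new syllable: /w/ → /wʊ/.

uʊmjəwʊŋʊ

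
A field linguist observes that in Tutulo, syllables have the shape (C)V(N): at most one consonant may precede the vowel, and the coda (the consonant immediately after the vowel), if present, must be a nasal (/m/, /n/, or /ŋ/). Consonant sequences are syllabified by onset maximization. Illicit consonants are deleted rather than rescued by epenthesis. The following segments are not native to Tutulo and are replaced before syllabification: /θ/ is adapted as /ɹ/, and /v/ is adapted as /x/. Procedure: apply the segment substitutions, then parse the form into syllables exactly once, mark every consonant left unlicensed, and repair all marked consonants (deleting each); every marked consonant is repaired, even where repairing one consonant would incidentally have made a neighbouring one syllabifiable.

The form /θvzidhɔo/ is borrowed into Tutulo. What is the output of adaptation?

zihɔo

Substitution: /θ/ → /ɹ/, /v/ → /x/, giving /ɹxzidhɔo/.
The consonants /ɹ/, /x/, /d/ cannot be parsed into a legal (C)V(N) syllable (only a nasal (/m/, /n/, or /ŋ/) is licensed in coda position; onsets are limited to one consonant).
Deleting the stranded consonants removes /ɹ/, /x/, /d/.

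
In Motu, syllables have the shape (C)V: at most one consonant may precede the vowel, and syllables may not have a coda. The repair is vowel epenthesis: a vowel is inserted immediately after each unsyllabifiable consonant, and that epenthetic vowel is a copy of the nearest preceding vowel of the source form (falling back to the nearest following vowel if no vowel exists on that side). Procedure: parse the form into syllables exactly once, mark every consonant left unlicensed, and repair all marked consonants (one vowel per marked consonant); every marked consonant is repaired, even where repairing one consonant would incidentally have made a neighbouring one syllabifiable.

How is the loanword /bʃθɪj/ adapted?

The consonants /b/, /ʃ/, /j/ cannot be parsed into a legal (C)V syllable (no codas are permitted; onsets are limited to one consonant).
Each unlicensed consonant becomes the onset of a new syllable: /b/ → /bɪ/, /ʃ/ → /ʃɪ/, /j/ → /jɪ/.

bɪʃɪθɪjɪ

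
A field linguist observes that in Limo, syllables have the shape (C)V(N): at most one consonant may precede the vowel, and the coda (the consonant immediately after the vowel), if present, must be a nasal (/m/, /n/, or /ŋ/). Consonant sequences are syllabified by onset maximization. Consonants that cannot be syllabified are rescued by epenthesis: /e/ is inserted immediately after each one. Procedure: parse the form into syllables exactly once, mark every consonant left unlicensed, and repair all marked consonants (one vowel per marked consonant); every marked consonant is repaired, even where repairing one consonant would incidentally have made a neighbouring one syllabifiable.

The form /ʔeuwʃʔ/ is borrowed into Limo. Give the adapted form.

ʔeuweʃeʔe

Under (C)V(N), the unsyllabifiable consonants are /w/, /ʃ/, /ʔ/ (only a nasal (/m/, /n/, or /ŋ/) is licensed in coda position; onsets are limited to one consonant).
Inserting the epenthetic vowel yields /w/ → /we/, /ʃ/ → /ʃe/, /ʔ/ → /ʔe/.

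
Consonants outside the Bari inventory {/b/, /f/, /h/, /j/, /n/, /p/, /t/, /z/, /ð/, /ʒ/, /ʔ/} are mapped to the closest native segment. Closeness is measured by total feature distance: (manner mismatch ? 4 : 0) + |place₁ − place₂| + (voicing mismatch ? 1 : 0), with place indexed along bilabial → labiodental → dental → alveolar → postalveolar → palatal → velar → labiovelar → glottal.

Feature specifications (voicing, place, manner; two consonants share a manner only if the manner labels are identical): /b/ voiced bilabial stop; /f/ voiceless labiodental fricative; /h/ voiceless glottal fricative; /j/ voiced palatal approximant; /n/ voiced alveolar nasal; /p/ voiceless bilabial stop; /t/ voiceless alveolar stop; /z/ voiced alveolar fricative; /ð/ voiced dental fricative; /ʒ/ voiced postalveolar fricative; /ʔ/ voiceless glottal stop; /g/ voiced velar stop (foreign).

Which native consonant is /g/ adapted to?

ʔ

/ʔ/ is closest: same manner (stop), place distance 2 (velar→glottal), voicing differs (+1); total 3. Next closest is /t/ at distance 4.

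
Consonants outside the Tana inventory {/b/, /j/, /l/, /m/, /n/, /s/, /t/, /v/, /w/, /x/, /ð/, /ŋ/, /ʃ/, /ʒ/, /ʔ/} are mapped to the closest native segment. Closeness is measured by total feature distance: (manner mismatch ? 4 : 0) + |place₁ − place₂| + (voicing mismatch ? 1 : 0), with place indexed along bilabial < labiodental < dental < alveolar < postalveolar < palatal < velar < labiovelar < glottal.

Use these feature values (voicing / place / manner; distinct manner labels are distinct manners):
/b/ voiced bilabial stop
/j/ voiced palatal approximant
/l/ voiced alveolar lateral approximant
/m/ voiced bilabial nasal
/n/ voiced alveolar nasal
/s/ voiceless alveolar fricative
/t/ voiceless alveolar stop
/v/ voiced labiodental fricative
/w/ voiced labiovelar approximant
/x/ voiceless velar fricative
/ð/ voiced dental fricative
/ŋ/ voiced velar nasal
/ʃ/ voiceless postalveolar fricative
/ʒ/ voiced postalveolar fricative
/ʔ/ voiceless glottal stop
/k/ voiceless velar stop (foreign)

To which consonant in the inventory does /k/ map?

ʔ

/ʔ/ is closest: same manner (stop), place distance 2 (velar→glottal), same voicing; total 2. Next closest is /t/ at distance 3.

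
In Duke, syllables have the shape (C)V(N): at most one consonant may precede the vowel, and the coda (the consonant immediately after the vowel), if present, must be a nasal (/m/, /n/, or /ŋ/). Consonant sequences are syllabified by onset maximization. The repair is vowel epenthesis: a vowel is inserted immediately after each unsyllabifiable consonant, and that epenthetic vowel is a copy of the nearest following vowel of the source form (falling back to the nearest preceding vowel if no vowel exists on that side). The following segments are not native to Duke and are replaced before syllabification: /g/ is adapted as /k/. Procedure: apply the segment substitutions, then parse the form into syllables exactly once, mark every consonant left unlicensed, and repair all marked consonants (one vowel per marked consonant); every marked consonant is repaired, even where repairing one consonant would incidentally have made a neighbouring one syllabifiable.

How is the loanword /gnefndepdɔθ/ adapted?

Substitution: /g/ → /k/, giving /knefndepdɔθ/.
Under (C)V(N), the unsyllabifiable consonants are /k/, /f/, /n/, /p/, /θ/ (only a nasal (/m/, /n/, or /ŋ/) is licensed in coda position; onsets are limited to one consonant).
Inserting the epenthetic vowel yields /k/ → /ke/, /f/ → /fe/, /n/ → /ne/, /p/ → /pɔ/, /θ/ → /θɔ/.

kenefenedepɔdɔθɔ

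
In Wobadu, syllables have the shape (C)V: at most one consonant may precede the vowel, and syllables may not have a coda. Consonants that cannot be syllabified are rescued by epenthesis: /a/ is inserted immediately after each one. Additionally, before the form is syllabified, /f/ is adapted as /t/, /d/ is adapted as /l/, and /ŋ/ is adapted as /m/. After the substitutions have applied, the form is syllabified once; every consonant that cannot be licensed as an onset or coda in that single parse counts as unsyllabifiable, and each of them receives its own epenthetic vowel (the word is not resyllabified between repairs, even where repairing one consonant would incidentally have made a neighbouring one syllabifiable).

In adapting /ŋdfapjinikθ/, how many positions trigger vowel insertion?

5

After substitution the input is /mltapjinikθ/.
The unsyllabifiable consonants are /m/, /l/, /p/, /k/, /θ/; each receives one epenthetic vowel.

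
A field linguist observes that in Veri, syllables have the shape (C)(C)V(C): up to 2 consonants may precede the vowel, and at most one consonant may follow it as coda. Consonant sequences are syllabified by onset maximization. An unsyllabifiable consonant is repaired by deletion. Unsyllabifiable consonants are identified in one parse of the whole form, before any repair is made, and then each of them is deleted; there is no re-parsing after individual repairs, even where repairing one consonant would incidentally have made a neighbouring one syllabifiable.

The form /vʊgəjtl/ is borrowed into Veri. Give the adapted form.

vʊgəj

The consonants /t/, /l/ cannot be parsed into a legal (C)(C)V(C) syllable (at most one coda consonant is licensed; onsets may contain at most 2 consonants).
Deletion applies to /t/, /l/.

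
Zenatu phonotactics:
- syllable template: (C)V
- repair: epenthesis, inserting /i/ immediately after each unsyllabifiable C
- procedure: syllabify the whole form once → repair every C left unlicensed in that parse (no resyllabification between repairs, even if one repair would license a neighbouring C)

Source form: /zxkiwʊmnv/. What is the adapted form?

Under (C)V, the unsyllabifiable consonants are /z/, /x/, /m/, /n/, /v/ (no codas are permitted; onsets are limited to one consonant).
Epenthesis after each stranded consonant: /z/ → /zi/, /x/ → /xi/, /m/ → /mi/, /n/ → /ni/, /v/ → /vi/.

zixikiwʊminivi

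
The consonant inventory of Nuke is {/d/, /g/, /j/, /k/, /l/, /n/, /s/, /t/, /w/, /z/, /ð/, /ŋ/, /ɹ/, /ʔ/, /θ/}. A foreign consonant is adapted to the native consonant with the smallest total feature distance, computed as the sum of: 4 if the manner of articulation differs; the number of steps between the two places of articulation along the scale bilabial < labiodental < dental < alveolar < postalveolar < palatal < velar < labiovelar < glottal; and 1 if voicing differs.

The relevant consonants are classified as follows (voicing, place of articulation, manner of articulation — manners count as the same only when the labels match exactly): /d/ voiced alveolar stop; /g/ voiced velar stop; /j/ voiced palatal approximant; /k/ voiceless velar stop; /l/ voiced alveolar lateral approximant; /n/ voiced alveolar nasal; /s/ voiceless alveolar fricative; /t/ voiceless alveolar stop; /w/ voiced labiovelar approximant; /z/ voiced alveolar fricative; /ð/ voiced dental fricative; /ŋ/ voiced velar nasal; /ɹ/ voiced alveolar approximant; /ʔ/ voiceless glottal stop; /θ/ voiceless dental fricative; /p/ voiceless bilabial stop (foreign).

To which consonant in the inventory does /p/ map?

/t/ is closest: same manner (stop), place distance 3 (bilabial→alveolar), same voicing; total 3. Next closest is /d/ at distance 4.

t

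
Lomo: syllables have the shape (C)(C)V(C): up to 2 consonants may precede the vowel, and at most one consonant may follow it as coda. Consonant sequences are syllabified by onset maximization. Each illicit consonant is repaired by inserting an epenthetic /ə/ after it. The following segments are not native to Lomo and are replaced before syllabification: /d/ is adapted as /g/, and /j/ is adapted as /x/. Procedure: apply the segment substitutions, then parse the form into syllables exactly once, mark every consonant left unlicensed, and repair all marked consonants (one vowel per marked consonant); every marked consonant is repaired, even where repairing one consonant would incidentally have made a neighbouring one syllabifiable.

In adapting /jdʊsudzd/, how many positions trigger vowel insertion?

After substitution the input is /xgʊsugzg/.
The unsyllabifiable consonants are /z/, /g/; each receives one epenthetic vowel.

2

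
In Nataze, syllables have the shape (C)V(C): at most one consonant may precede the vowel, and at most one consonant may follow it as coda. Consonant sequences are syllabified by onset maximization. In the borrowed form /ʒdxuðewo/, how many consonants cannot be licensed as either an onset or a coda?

2

The consonants /ʒ/, /d/ cannot be parsed into a legal (C)V(C) syllable (at most one coda consonant is licensed; onsets are limited to one consonant).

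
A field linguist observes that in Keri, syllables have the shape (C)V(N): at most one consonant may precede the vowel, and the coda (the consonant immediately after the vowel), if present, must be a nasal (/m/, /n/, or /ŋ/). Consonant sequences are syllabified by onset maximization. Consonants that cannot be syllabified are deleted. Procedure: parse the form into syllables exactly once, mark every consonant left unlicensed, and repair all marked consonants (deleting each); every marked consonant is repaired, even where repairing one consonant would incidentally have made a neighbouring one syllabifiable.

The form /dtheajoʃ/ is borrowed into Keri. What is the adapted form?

Under (C)V(N), the unsyllabifiable consonants are /d/, /t/, /ʃ/ (only a nasal (/m/, /n/, or /ŋ/) is licensed in coda position; onsets are limited to one consonant).
Each unlicensed consonant is deleted: /d/, /t/, /ʃ/.

heajo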